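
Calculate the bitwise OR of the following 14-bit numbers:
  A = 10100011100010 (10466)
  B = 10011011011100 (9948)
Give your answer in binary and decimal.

Apply | to each column (1 where either bit is 1):
  10100011100010
| 10011011011100
----------------
  10111011111110

Answer: 10111011111110 (12030)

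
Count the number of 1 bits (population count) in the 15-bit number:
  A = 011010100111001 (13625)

011010100111001
1-bits at positions (from bit 0 = LSB): 0, 3, 4, 5, 8, 10, 12, 13
Count = 8

Answer: 8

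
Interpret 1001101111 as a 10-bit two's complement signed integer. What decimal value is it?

MSB is 1, so the value is negative. Find the magnitude:
1. Invert bits:  0110010000
2. Add 1:        0110010001  = 401
3. Apply sign:   -401

Answer: -401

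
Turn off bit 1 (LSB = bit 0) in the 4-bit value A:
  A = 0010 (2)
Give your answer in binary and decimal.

Mask = ~(1 << 1) = 1101
Bit 1 of A is 1, so AND-ing with the mask clears it to 0.
  0010
& 1101
------
  0000

Answer: 0000 (0)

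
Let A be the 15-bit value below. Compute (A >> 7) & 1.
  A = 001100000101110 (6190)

Bit 7 is the 8th from the right.
  001100000101110
         ^
That bit is 0.

Answer: 0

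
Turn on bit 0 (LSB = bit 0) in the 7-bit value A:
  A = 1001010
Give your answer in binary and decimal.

Mask = 1 << 0 = 0000001
Bit 0 of A is 0, so OR-ing with the mask flips it to 1.
  1001010
| 0000001
---------
  1001011

Answer: 1001011 (75)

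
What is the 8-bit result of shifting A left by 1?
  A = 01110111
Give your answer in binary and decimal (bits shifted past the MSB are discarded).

Shift left by 1: drop the top 1 bit(s), append 1 zero(s) on the right.
  01110111  ->  discard [0], keep [1110111], append 0
= 11101110

Answer: 11101110 (238)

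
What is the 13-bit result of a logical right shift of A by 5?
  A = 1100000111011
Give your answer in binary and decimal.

Logical shift right by 5: drop the bottom 5 bit(s), prepend 5 zero(s) on the left.
  1100000111011  ->  keep [11000001], discard [11011], prepend 00000
= 0000011000001

Answer: 0000011000001 (193)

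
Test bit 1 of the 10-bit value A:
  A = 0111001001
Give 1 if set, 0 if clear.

Bit 1 is the 2nd from the right.
  0111001001
          ^
That bit is 0.

Answer: 0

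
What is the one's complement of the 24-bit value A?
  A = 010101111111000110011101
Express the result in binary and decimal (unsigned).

Flip each bit (0->1, 1->0):
  010101111111000110011101
  101010000000111001100010

Answer: 101010000000111001100010 (11013730)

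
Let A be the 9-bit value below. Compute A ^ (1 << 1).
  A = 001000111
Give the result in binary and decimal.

Mask = 1 << 1 = 000000010
Bit 1 of A is 1; XOR with the mask flips it to 0.
  001000111
^ 000000010
-----------
  001000101

Answer: 001000101 (69)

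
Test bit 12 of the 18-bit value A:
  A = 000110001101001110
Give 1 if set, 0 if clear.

Bit 12 is the 13th from the right.
  000110001101001110
       ^
That bit is 0.

Answer: 0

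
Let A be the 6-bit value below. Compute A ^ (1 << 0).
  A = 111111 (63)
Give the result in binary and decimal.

Mask = 1 << 0 = 000001
Bit 0 of A is 1; XOR with the mask flips it to 0.
  111111
^ 000001
--------
  111110

Answer: 111110 (62)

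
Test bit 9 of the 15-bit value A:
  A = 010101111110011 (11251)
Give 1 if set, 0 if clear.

Bit 9 is the 10th from the right.
  010101111110011
       ^
That bit is 1.

Answer: 1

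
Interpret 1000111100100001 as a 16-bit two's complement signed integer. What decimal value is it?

MSB is 1, so the value is negative. Find the magnitude:
1. Invert bits:  0111000011011110
2. Add 1:        0111000011011111  = 28895
3. Apply sign:   -28895

Answer: -28895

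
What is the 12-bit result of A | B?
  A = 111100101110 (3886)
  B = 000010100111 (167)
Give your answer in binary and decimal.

Apply | to each column (1 where either bit is 1):
  111100101110
| 000010100111
--------------
  111110101111

Answer: 111110101111 (4015)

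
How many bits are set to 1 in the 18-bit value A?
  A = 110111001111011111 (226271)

110111001111011111
1-bits at positions (from bit 0 = LSB): 0, 1, 2, 3, 4, 6, 7, 8, 9, 12, 13, 14, 16, 17
Count = 14

Answer: 14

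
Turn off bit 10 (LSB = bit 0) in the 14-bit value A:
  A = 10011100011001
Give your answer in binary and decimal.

Mask = ~(1 << 10) = 11101111111111
Bit 10 of A is 1, so AND-ing with the mask clears it to 0.
  10011100011001
& 11101111111111
----------------
  10001100011001

Answer: 10001100011001 (8985)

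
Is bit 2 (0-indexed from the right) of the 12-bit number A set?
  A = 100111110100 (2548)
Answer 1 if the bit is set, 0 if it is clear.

Bit 2 is the 3rd from the right.
  100111110100
           ^
That bit is 1.

Answer: 1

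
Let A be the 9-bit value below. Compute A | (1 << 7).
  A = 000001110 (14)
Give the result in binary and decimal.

Mask = 1 << 7 = 010000000
Bit 7 of A is 0, so OR-ing with the mask flips it to 1.
  000001110
| 010000000
-----------
  010001110

Answer: 010001110 (142)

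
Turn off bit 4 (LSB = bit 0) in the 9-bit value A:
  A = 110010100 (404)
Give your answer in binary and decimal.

Mask = ~(1 << 4) = 111101111
Bit 4 of A is 1, so AND-ing with the mask clears it to 0.
  110010100
& 111101111
-----------
  110000100

Answer: 110000100 (388)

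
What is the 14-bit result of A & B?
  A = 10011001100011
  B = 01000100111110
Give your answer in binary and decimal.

Apply & to each column (1 only where both bits are 1):
  10011001100011
& 01000100111110
----------------
  00000000100010

Answer: 00000000100010 (34)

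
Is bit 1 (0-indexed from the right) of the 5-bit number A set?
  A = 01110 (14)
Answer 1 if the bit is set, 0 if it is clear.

Bit 1 is the 2nd from the right.
  01110
     ^
That bit is 1.

Answer: 1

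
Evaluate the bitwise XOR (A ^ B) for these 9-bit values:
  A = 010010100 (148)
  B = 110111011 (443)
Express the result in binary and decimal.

Apply ^ to each column (1 where bits differ):
  010010100
^ 110111011
-----------
  100101111

Answer: 100101111 (303)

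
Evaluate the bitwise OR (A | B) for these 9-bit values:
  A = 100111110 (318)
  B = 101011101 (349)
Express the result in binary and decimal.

Apply | to each column (1 where either bit is 1):
  100111110
| 101011101
-----------
  101111111

Answer: 101111111 (383)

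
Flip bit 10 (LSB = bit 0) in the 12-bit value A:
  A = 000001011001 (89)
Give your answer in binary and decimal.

Mask = 1 << 10 = 010000000000
Bit 10 of A is 0; XOR with the mask flips it to 1.
  000001011001
^ 010000000000
--------------
  010001011001

Answer: 010001011001 (1113)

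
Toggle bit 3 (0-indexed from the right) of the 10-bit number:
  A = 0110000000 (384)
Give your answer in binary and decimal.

Mask = 1 << 3 = 0000001000
Bit 3 of A is 0; XOR with the mask flips it to 1.
  0110000000
^ 0000001000
------------
  0110001000

Answer: 0110001000 (392)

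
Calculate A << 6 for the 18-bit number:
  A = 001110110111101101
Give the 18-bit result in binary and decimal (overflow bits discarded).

Shift left by 6: drop the top 6 bit(s), append 6 zero(s) on the right.
  001110110111101101  ->  discard [001110], keep [110111101101], append 000000
= 110111101101000000

Answer: 110111101101000000 (228160)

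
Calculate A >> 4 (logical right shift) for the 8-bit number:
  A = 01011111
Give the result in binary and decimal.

Logical shift right by 4: drop the bottom 4 bit(s), prepend 4 zero(s) on the left.
  01011111  ->  keep [0101], discard [1111], prepend 0000
= 00000101

Answer: 00000101 (5)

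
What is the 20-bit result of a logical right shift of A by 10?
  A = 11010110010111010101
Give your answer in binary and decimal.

Logical shift right by 10: drop the bottom 10 bit(s), prepend 10 zero(s) on the left.
  11010110010111010101  ->  keep [1101011001], discard [0111010101], prepend 0000000000
= 00000000001101011001

Answer: 00000000001101011001 (857)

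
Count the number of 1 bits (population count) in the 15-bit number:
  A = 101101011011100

101101011011100
1-bits at positions (from bit 0 = LSB): 2, 3, 4, 6, 7, 9, 11, 12, 14
Count = 9

Answer: 9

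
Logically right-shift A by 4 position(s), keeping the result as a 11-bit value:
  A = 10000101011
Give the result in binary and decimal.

Logical shift right by 4: drop the bottom 4 bit(s), prepend 4 zero(s) on the left.
  10000101011  ->  keep [1000010], discard [1011], prepend 0000
= 00001000010

Answer: 00001000010 (66)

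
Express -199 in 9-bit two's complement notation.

1. Binary of +199:  011000111
2. Invert bits:     100111000
3. Add 1:           100111001

Answer: 100111001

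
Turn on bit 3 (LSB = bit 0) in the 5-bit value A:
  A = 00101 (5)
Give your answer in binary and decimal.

Mask = 1 << 3 = 01000
Bit 3 of A is 0, so OR-ing with the mask flips it to 1.
  00101
| 01000
-------
  01101

Answer: 01101 (13)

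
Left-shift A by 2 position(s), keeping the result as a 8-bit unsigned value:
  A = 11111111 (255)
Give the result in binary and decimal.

Shift left by 2: drop the top 2 bit(s), append 2 zero(s) on the right.
  11111111  ->  discard [11], keep [111111], append 00
= 11111100

Answer: 11111100 (252)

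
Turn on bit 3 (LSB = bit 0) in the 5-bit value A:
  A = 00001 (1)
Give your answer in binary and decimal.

Mask = 1 << 3 = 01000
Bit 3 of A is 0, so OR-ing with the mask flips it to 1.
  00001
| 01000
-------
  01001

Answer: 01001 (9)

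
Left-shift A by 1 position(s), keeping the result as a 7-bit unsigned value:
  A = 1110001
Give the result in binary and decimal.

Shift left by 1: drop the top 1 bit(s), append 1 zero(s) on the right.
  1110001  ->  discard [1], keep [110001], append 0
= 1100010

Answer: 1100010 (98)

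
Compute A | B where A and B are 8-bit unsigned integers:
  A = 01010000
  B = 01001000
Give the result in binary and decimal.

Apply | to each column (1 where either bit is 1):
  01010000
| 01001000
----------
  01011000

Answer: 01011000 (88)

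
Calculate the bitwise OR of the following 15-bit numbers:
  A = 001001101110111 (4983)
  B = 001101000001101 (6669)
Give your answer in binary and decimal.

Apply | to each column (1 where either bit is 1):
  001001101110111
| 001101000001101
-----------------
  001101101111111

Answer: 001101101111111 (7039)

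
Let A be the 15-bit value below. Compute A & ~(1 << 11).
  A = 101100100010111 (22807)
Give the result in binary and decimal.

Mask = ~(1 << 11) = 111011111111111
Bit 11 of A is 1, so AND-ing with the mask clears it to 0.
  101100100010111
& 111011111111111
-----------------
  101000100010111

Answer: 101000100010111 (20759)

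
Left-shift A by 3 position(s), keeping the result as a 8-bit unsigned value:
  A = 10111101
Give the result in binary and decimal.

Shift left by 3: drop the top 3 bit(s), append 3 zero(s) on the right.
  10111101  ->  discard [101], keep [11101], append 000
= 11101000

Answer: 11101000 (232)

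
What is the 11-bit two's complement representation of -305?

1. Binary of +305:  00100110001
2. Invert bits:     11011001110
3. Add 1:           11011001111

Answer: 11011001111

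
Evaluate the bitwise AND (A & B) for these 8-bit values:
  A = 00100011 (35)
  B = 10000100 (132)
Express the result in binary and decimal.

Apply & to each column (1 only where both bits are 1):
  00100011
& 10000100
----------
  00000000

Answer: 00000000 (0)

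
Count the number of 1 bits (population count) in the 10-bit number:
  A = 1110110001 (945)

1110110001
1-bits at positions (from bit 0 = LSB): 0, 4, 5, 7, 8, 9
Count = 6

Answer: 6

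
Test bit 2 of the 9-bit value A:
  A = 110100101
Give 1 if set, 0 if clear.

Bit 2 is the 3rd from the right.
  110100101
        ^
That bit is 1.

Answer: 1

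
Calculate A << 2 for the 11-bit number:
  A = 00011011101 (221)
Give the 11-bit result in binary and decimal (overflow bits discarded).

Shift left by 2: drop the top 2 bit(s), append 2 zero(s) on the right.
  00011011101  ->  discard [00], keep [011011101], append 00
= 01101110100

Answer: 01101110100 (884)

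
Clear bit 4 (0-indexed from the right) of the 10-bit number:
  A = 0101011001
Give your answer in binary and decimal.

Mask = ~(1 << 4) = 1111101111
Bit 4 of A is 1, so AND-ing with the mask clears it to 0.
  0101011001
& 1111101111
------------
  0101001001

Answer: 0101001001 (329)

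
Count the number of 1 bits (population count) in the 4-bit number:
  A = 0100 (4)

0100
1-bits at positions (from bit 0 = LSB): 2
Count = 1

Answer: 1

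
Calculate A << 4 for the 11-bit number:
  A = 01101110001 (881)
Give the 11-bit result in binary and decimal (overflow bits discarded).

Shift left by 4: drop the top 4 bit(s), append 4 zero(s) on the right.
  01101110001  ->  discard [0110], keep [1110001], append 0000
= 11100010000

Answer: 11100010000 (1808)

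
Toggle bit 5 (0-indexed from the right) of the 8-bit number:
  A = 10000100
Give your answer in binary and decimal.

Mask = 1 << 5 = 00100000
Bit 5 of A is 0; XOR with the mask flips it to 1.
  10000100
^ 00100000
----------
  10100100

Answer: 10100100 (164)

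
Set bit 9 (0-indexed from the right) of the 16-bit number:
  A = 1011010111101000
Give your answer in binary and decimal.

Mask = 1 << 9 = 0000001000000000
Bit 9 of A is 0, so OR-ing with the mask flips it to 1.
  1011010111101000
| 0000001000000000
------------------
  1011011111101000

Answer: 1011011111101000 (47080)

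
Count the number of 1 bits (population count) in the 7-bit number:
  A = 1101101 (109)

1101101
1-bits at positions (from bit 0 = LSB): 0, 2, 3, 5, 6
Count = 5

Answer: 5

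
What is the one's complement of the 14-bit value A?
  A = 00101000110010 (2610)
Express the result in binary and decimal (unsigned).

Flip each bit (0->1, 1->0):
  00101000110010
  11010111001101

Answer: 11010111001101 (13773)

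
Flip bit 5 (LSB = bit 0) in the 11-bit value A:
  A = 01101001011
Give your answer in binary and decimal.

Mask = 1 << 5 = 00000100000
Bit 5 of A is 0; XOR with the mask flips it to 1.
  01101001011
^ 00000100000
-------------
  01101101011

Answer: 01101101011 (875)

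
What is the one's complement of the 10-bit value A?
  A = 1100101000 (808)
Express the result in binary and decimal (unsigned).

Flip each bit (0->1, 1->0):
  1100101000
  0011010111

Answer: 0011010111 (215)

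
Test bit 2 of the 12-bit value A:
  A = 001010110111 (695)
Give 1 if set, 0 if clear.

Bit 2 is the 3rd from the right.
  001010110111
           ^
That bit is 1.

Answer: 1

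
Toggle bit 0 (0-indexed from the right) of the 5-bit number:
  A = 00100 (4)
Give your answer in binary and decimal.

Mask = 1 << 0 = 00001
Bit 0 of A is 0; XOR with the mask flips it to 1.
  00100
^ 00001
-------
  00101

Answer: 00101 (5)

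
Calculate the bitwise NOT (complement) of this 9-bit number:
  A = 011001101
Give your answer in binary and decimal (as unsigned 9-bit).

Flip each bit (0->1, 1->0):
  011001101
  100110010

Answer: 100110010 (306)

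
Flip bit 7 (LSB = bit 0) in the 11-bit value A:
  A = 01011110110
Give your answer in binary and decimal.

Mask = 1 << 7 = 00010000000
Bit 7 of A is 1; XOR with the mask flips it to 0.
  01011110110
^ 00010000000
-------------
  01001110110

Answer: 01001110110 (630)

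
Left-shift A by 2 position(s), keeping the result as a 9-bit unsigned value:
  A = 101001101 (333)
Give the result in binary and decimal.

Shift left by 2: drop the top 2 bit(s), append 2 zero(s) on the right.
  101001101  ->  discard [10], keep [1001101], append 00
= 100110100

Answer: 100110100 (308)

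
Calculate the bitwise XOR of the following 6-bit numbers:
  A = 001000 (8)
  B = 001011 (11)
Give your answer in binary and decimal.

Apply ^ to each column (1 where bits differ):
  001000
^ 001011
--------
  000011

Answer: 000011 (3)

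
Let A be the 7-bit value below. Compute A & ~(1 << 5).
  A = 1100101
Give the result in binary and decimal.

Mask = ~(1 << 5) = 1011111
Bit 5 of A is 1, so AND-ing with the mask clears it to 0.
  1100101
& 1011111
---------
  1000101

Answer: 1000101 (69)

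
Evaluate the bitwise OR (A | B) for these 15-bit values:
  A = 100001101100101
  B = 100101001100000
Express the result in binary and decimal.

Apply | to each column (1 where either bit is 1):
  100001101100101
| 100101001100000
-----------------
  100101101100101

Answer: 100101101100101 (19301)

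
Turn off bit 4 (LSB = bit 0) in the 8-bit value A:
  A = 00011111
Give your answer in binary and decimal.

Mask = ~(1 << 4) = 11101111
Bit 4 of A is 1, so AND-ing with the mask clears it to 0.
  00011111
& 11101111
----------
  00001111

Answer: 00001111 (15)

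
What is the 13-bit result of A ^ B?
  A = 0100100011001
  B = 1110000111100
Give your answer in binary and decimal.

Apply ^ to each column (1 where bits differ):
  0100100011001
^ 1110000111100
---------------
  1010100100101

Answer: 1010100100101 (5413)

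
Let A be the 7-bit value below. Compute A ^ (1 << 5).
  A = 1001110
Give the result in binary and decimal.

Mask = 1 << 5 = 0100000
Bit 5 of A is 0; XOR with the mask flips it to 1.
  1001110
^ 0100000
---------
  1101110

Answer: 1101110 (110)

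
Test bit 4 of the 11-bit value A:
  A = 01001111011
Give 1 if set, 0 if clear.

Bit 4 is the 5th from the right.
  01001111011
        ^
That bit is 1.

Answer: 1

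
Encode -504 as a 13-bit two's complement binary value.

1. Binary of +504:  0000111111000
2. Invert bits:     1111000000111
3. Add 1:           1111000001000

Answer: 1111000001000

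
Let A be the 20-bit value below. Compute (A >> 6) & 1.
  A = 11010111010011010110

Bit 6 is the 7th from the right.
  11010111010011010110
               ^
That bit is 1.

Answer: 1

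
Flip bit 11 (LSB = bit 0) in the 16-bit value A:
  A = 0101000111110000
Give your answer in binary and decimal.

Mask = 1 << 11 = 0000100000000000
Bit 11 of A is 0; XOR with the mask flips it to 1.
  0101000111110000
^ 0000100000000000
------------------
  0101100111110000

Answer: 0101100111110000 (23024)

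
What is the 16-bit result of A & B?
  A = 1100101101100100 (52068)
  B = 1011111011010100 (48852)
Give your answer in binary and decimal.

Apply & to each column (1 only where both bits are 1):
  1100101101100100
& 1011111011010100
------------------
  1000101001000100

Answer: 1000101001000100 (35396)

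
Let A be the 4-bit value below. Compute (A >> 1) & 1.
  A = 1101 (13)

Bit 1 is the 2nd from the right.
  1101
    ^
That bit is 0.

Answer: 0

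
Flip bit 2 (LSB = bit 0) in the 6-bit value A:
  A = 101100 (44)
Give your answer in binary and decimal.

Mask = 1 << 2 = 000100
Bit 2 of A is 1; XOR with the mask flips it to 0.
  101100
^ 000100
--------
  101000

Answer: 101000 (40)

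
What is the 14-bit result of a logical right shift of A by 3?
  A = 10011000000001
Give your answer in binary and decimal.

Logical shift right by 3: drop the bottom 3 bit(s), prepend 3 zero(s) on the left.
  10011000000001  ->  keep [10011000000], discard [001], prepend 000
= 00010011000000

Answer: 00010011000000 (1216)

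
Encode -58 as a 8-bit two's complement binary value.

1. Binary of +58:  00111010
2. Invert bits:     11000101
3. Add 1:           11000110

Answer: 11000110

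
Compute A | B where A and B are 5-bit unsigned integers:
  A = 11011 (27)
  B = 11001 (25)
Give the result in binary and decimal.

Apply | to each column (1 where either bit is 1):
  11011
| 11001
-------
  11011

Answer: 11011 (27)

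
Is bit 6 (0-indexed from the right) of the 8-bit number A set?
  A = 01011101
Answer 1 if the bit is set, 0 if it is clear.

Bit 6 is the 7th from the right.
  01011101
   ^
That bit is 1.

Answer: 1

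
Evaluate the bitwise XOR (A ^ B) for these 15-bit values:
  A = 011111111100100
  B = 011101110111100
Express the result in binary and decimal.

Apply ^ to each column (1 where bits differ):
  011111111100100
^ 011101110111100
-----------------
  000010001011000

Answer: 000010001011000 (1112)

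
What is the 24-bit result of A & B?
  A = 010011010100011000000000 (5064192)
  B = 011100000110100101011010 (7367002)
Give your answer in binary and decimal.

Apply & to each column (1 only where both bits are 1):
  010011010100011000000000
& 011100000110100101011010
--------------------------
  010000000100000000000000

Answer: 010000000100000000000000 (4210688)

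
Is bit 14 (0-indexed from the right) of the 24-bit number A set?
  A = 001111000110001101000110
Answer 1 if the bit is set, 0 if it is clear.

Bit 14 is the 15th from the right.
  001111000110001101000110
           ^
That bit is 1.

Answer: 1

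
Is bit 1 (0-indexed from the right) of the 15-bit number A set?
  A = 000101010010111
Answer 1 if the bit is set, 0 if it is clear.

Bit 1 is the 2nd from the right.
  000101010010111
               ^
That bit is 1.

Answer: 1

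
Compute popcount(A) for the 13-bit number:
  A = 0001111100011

0001111100011
1-bits at positions (from bit 0 = LSB): 0, 1, 5, 6, 7, 8, 9
Count = 7

Answer: 7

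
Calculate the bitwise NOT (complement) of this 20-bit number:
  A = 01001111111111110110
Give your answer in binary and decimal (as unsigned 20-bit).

Flip each bit (0->1, 1->0):
  01001111111111110110
  10110000000000001001

Answer: 10110000000000001001 (720905)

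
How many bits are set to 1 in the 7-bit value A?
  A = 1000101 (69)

1000101
1-bits at positions (from bit 0 = LSB): 0, 2, 6
Count = 3

Answer: 3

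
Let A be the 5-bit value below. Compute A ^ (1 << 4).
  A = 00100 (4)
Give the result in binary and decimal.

Mask = 1 << 4 = 10000
Bit 4 of A is 0; XOR with the mask flips it to 1.
  00100
^ 10000
-------
  10100

Answer: 10100 (20)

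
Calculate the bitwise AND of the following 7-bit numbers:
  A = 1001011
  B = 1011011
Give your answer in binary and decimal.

Apply & to each column (1 only where both bits are 1):
  1001011
& 1011011
---------
  1001011

Answer: 1001011 (75)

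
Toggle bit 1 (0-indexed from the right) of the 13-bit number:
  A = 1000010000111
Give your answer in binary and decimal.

Mask = 1 << 1 = 0000000000010
Bit 1 of A is 1; XOR with the mask flips it to 0.
  1000010000111
^ 0000000000010
---------------
  1000010000101

Answer: 1000010000101 (4229)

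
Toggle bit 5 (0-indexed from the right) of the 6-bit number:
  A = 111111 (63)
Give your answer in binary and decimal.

Mask = 1 << 5 = 100000
Bit 5 of A is 1; XOR with the mask flips it to 0.
  111111
^ 100000
--------
  011111

Answer: 011111 (31)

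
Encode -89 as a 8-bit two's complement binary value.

1. Binary of +89:  01011001
2. Invert bits:     10100110
3. Add 1:           10100111

Answer: 10100111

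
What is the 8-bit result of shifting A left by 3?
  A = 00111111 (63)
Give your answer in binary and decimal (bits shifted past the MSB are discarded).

Shift left by 3: drop the top 3 bit(s), append 3 zero(s) on the right.
  00111111  ->  discard [001], keep [11111], append 000
= 11111000

Answer: 11111000 (248)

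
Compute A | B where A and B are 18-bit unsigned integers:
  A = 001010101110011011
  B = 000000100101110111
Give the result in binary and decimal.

Apply | to each column (1 where either bit is 1):
  001010101110011011
| 000000100101110111
--------------------
  001010101111111111

Answer: 001010101111111111 (44031)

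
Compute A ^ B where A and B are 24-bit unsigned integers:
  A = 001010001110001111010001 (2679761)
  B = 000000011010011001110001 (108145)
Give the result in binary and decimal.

Apply ^ to each column (1 where bits differ):
  001010001110001111010001
^ 000000011010011001110001
--------------------------
  001010010100010110100000

Answer: 001010010100010110100000 (2704800)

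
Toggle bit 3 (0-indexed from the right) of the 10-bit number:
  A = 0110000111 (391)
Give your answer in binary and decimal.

Mask = 1 << 3 = 0000001000
Bit 3 of A is 0; XOR with the mask flips it to 1.
  0110000111
^ 0000001000
------------
  0110001111

Answer: 0110001111 (399)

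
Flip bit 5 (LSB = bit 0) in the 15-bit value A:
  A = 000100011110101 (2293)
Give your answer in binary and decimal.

Mask = 1 << 5 = 000000000100000
Bit 5 of A is 1; XOR with the mask flips it to 0.
  000100011110101
^ 000000000100000
-----------------
  000100011010101

Answer: 000100011010101 (2261)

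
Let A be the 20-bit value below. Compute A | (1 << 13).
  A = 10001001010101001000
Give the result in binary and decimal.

Mask = 1 << 13 = 00000010000000000000
Bit 13 of A is 0, so OR-ing with the mask flips it to 1.
  10001001010101001000
| 00000010000000000000
----------------------
  10001011010101001000

Answer: 10001011010101001000 (570696)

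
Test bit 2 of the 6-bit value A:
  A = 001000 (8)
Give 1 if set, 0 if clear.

Bit 2 is the 3rd from the right.
  001000
     ^
That bit is 0.

Answer: 0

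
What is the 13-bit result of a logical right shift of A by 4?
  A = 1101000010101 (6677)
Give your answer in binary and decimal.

Logical shift right by 4: drop the bottom 4 bit(s), prepend 4 zero(s) on the left.
  1101000010101  ->  keep [110100001], discard [0101], prepend 0000
= 0000110100001

Answer: 0000110100001 (417)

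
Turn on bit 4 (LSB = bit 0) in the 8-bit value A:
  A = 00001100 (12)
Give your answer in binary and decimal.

Mask = 1 << 4 = 00010000
Bit 4 of A is 0, so OR-ing with the mask flips it to 1.
  00001100
| 00010000
----------
  00011100

Answer: 00011100 (28)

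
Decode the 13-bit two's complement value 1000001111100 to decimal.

MSB is 1, so the value is negative. Find the magnitude:
1. Invert bits:  0111110000011
2. Add 1:        0111110000100  = 3972
3. Apply sign:   -3972

Answer: -3972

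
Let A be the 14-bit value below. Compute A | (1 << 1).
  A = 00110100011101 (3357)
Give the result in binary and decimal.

Mask = 1 << 1 = 00000000000010
Bit 1 of A is 0, so OR-ing with the mask flips it to 1.
  00110100011101
| 00000000000010
----------------
  00110100011111

Answer: 00110100011111 (3359)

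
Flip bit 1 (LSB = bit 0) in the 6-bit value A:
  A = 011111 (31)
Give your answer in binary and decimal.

Mask = 1 << 1 = 000010
Bit 1 of A is 1; XOR with the mask flips it to 0.
  011111
^ 000010
--------
  011101

Answer: 011101 (29)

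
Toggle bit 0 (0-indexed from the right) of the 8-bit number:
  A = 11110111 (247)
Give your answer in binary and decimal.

Mask = 1 << 0 = 00000001
Bit 0 of A is 1; XOR with the mask flips it to 0.
  11110111
^ 00000001
----------
  11110110

Answer: 11110110 (246)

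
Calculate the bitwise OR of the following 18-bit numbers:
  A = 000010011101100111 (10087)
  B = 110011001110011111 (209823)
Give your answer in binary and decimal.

Apply | to each column (1 where either bit is 1):
  000010011101100111
| 110011001110011111
--------------------
  110011011111111111

Answer: 110011011111111111 (210943)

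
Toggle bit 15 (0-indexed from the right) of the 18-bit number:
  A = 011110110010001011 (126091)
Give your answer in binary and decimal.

Mask = 1 << 15 = 001000000000000000
Bit 15 of A is 1; XOR with the mask flips it to 0.
  011110110010001011
^ 001000000000000000
--------------------
  010110110010001011

Answer: 010110110010001011 (93323)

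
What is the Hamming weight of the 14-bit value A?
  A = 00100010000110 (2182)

00100010000110
1-bits at positions (from bit 0 = LSB): 1, 2, 7, 11
Count = 4

Answer: 4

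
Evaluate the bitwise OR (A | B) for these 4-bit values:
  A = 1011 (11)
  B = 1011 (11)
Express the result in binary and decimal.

Apply | to each column (1 where either bit is 1):
  1011
| 1011
------
  1011

Answer: 1011 (11)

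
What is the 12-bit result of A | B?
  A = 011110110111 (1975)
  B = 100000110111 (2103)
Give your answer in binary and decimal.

Apply | to each column (1 where either bit is 1):
  011110110111
| 100000110111
--------------
  111110110111

Answer: 111110110111 (4023)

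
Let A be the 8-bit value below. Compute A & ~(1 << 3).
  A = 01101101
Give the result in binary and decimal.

Mask = ~(1 << 3) = 11110111
Bit 3 of A is 1, so AND-ing with the mask clears it to 0.
  01101101
& 11110111
----------
  01100101

Answer: 01100101 (101)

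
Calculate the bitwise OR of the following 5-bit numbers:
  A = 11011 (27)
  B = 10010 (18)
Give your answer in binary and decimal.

Apply | to each column (1 where either bit is 1):
  11011
| 10010
-------
  11011

Answer: 11011 (27)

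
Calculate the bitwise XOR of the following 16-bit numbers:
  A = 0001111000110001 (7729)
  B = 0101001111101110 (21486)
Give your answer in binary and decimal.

Apply ^ to each column (1 where bits differ):
  0001111000110001
^ 0101001111101110
------------------
  0100110111011111

Answer: 0100110111011111 (19935)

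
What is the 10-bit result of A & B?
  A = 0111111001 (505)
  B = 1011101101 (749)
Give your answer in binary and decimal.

Apply & to each column (1 only where both bits are 1):
  0111111001
& 1011101101
------------
  0011101001

Answer: 0011101001 (233)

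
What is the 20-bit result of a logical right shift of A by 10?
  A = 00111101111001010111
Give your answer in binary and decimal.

Logical shift right by 10: drop the bottom 10 bit(s), prepend 10 zero(s) on the left.
  00111101111001010111  ->  keep [0011110111], discard [1001010111], prepend 0000000000
= 00000000000011110111

Answer: 00000000000011110111 (247)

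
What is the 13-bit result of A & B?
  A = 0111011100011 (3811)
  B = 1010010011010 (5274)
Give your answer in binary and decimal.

Apply & to each column (1 only where both bits are 1):
  0111011100011
& 1010010011010
---------------
  0010010000010

Answer: 0010010000010 (1154)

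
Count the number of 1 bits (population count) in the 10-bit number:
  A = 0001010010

0001010010
1-bits at positions (from bit 0 = LSB): 1, 4, 6
Count = 3

Answer: 3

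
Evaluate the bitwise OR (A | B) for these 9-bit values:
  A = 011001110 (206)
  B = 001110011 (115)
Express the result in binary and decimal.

Apply | to each column (1 where either bit is 1):
  011001110
| 001110011
-----------
  011111111

Answer: 011111111 (255)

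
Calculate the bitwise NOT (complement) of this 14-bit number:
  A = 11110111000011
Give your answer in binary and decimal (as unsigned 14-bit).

Flip each bit (0->1, 1->0):
  11110111000011
  00001000111100

Answer: 00001000111100 (572)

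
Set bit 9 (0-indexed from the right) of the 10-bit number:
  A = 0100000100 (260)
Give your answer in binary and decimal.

Mask = 1 << 9 = 1000000000
Bit 9 of A is 0, so OR-ing with the mask flips it to 1.
  0100000100
| 1000000000
------------
  1100000100

Answer: 1100000100 (772)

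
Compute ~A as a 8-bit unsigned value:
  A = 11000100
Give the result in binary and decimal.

Flip each bit (0->1, 1->0):
  11000100
  00111011

Answer: 00111011 (59)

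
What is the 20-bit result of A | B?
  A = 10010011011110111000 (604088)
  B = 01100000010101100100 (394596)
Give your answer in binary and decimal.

Apply | to each column (1 where either bit is 1):
  10010011011110111000
| 01100000010101100100
----------------------
  11110011011111111100

Answer: 11110011011111111100 (997372)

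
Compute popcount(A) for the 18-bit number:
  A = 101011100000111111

101011100000111111
1-bits at positions (from bit 0 = LSB): 0, 1, 2, 3, 4, 5, 11, 12, 13, 15, 17
Count = 11

Answer: 11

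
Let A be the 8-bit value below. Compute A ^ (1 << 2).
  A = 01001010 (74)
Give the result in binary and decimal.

Mask = 1 << 2 = 00000100
Bit 2 of A is 0; XOR with the mask flips it to 1.
  01001010
^ 00000100
----------
  01001110

Answer: 01001110 (78)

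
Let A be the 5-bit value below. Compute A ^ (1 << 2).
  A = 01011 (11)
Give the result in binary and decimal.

Mask = 1 << 2 = 00100
Bit 2 of A is 0; XOR with the mask flips it to 1.
  01011
^ 00100
-------
  01111

Answer: 01111 (15)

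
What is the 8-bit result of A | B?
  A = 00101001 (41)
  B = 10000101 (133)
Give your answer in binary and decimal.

Apply | to each column (1 where either bit is 1):
  00101001
| 10000101
----------
  10101101

Answer: 10101101 (173)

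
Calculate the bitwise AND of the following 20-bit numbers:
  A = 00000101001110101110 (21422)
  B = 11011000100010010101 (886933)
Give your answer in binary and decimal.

Apply & to each column (1 only where both bits are 1):
  00000101001110101110
& 11011000100010010101
----------------------
  00000000000010000100

Answer: 00000000000010000100 (132)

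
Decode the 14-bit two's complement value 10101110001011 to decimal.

MSB is 1, so the value is negative. Find the magnitude:
1. Invert bits:  01010001110100
2. Add 1:        01010001110101  = 5237
3. Apply sign:   -5237

Answer: -5237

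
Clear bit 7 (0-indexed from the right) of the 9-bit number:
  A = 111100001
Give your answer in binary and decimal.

Mask = ~(1 << 7) = 101111111
Bit 7 of A is 1, so AND-ing with the mask clears it to 0.
  111100001
& 101111111
-----------
  101100001

Answer: 101100001 (353)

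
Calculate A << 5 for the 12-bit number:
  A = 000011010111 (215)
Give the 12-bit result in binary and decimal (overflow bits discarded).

Shift left by 5: drop the top 5 bit(s), append 5 zero(s) on the right.
  000011010111  ->  discard [00001], keep [1010111], append 00000
= 101011100000

Answer: 101011100000 (2784)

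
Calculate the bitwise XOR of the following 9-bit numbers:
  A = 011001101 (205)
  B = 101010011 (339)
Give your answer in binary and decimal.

Apply ^ to each column (1 where bits differ):
  011001101
^ 101010011
-----------
  110011110

Answer: 110011110 (414)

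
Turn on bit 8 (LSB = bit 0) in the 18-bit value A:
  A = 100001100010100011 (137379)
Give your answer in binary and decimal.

Mask = 1 << 8 = 000000000100000000
Bit 8 of A is 0, so OR-ing with the mask flips it to 1.
  100001100010100011
| 000000000100000000
--------------------
  100001100110100011

Answer: 100001100110100011 (137635)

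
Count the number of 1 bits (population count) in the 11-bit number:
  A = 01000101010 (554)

01000101010
1-bits at positions (from bit 0 = LSB): 1, 3, 5, 9
Count = 4

Answer: 4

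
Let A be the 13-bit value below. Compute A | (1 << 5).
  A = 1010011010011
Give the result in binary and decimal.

Mask = 1 << 5 = 0000000100000
Bit 5 of A is 0, so OR-ing with the mask flips it to 1.
  1010011010011
| 0000000100000
---------------
  1010011110011

Answer: 1010011110011 (5363)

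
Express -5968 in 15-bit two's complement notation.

1. Binary of +5968:  001011101010000
2. Invert bits:     110100010101111
3. Add 1:           110100010110000

Answer: 110100010110000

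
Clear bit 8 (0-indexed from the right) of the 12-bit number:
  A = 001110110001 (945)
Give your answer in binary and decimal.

Mask = ~(1 << 8) = 111011111111
Bit 8 of A is 1, so AND-ing with the mask clears it to 0.
  001110110001
& 111011111111
--------------
  001010110001

Answer: 001010110001 (689)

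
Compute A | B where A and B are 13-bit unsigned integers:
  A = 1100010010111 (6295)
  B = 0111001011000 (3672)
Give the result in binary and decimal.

Apply | to each column (1 where either bit is 1):
  1100010010111
| 0111001011000
---------------
  1111011011111

Answer: 1111011011111 (7903)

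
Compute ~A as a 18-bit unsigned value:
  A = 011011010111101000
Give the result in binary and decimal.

Flip each bit (0->1, 1->0):
  011011010111101000
  100100101000010111

Answer: 100100101000010111 (150039)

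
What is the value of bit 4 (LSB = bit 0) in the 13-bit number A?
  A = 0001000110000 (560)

Bit 4 is the 5th from the right.
  0001000110000
          ^
That bit is 1.

Answer: 1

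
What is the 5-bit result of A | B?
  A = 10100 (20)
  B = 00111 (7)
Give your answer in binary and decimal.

Apply | to each column (1 where either bit is 1):
  10100
| 00111
-------
  10111

Answer: 10111 (23)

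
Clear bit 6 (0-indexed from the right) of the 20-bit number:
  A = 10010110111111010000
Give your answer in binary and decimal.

Mask = ~(1 << 6) = 11111111111110111111
Bit 6 of A is 1, so AND-ing with the mask clears it to 0.
  10010110111111010000
& 11111111111110111111
----------------------
  10010110111110010000

Answer: 10010110111110010000 (618384)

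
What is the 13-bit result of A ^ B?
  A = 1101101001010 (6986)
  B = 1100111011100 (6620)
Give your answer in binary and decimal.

Apply ^ to each column (1 where bits differ):
  1101101001010
^ 1100111011100
---------------
  0001010010110

Answer: 0001010010110 (662)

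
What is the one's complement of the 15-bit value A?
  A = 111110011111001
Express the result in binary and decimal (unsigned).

Flip each bit (0->1, 1->0):
  111110011111001
  000001100000110

Answer: 000001100000110 (774)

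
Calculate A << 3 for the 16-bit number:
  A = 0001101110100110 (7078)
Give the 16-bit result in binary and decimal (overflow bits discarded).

Shift left by 3: drop the top 3 bit(s), append 3 zero(s) on the right.
  0001101110100110  ->  discard [000], keep [1101110100110], append 000
= 1101110100110000

Answer: 1101110100110000 (56624)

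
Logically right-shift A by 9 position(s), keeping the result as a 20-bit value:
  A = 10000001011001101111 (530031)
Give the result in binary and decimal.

Logical shift right by 9: drop the bottom 9 bit(s), prepend 9 zero(s) on the left.
  10000001011001101111  ->  keep [10000001011], discard [001101111], prepend 000000000
= 00000000010000001011

Answer: 00000000010000001011 (1035)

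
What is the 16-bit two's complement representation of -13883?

1. Binary of +13883:  0011011000111011
2. Invert bits:     1100100111000100
3. Add 1:           1100100111000101

Answer: 1100100111000101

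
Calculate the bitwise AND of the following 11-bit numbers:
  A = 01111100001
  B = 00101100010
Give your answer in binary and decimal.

Apply & to each column (1 only where both bits are 1):
  01111100001
& 00101100010
-------------
  00101100000

Answer: 00101100000 (352)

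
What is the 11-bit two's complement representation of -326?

1. Binary of +326:  00101000110
2. Invert bits:     11010111001
3. Add 1:           11010111010

Answer: 11010111010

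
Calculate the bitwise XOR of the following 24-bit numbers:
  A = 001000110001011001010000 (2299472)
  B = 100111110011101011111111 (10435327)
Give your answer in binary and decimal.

Apply ^ to each column (1 where bits differ):
  001000110001011001010000
^ 100111110011101011111111
--------------------------
  101111000010110010101111

Answer: 101111000010110010101111 (12332207)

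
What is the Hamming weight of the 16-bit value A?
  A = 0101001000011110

0101001000011110
1-bits at positions (from bit 0 = LSB): 1, 2, 3, 4, 9, 12, 14
Count = 7

Answer: 7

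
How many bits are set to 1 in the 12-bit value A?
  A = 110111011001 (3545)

110111011001
1-bits at positions (from bit 0 = LSB): 0, 3, 4, 6, 7, 8, 10, 11
Count = 8

Answer: 8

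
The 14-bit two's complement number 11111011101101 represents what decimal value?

MSB is 1, so the value is negative. Find the magnitude:
1. Invert bits:  00000100010010
2. Add 1:        00000100010011  = 275
3. Apply sign:   -275

Answer: -275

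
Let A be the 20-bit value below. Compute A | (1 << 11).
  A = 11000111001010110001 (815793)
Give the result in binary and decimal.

Mask = 1 << 11 = 00000000100000000000
Bit 11 of A is 0, so OR-ing with the mask flips it to 1.
  11000111001010110001
| 00000000100000000000
----------------------
  11000111101010110001

Answer: 11000111101010110001 (817841)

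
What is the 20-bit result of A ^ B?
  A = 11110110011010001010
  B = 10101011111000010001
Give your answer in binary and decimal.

Apply ^ to each column (1 where bits differ):
  11110110011010001010
^ 10101011111000010001
----------------------
  01011101100010011011

Answer: 01011101100010011011 (383131)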